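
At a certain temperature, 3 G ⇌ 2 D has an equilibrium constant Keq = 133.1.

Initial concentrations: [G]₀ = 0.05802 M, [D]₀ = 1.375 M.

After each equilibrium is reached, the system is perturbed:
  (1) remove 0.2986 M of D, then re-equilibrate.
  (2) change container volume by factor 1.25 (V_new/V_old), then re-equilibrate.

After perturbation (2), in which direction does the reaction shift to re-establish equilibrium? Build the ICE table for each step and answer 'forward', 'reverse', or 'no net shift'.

Direction: reverse

Q₀ = 9680 vs Keq = 133.1 ⇒ Q>K, reverse
Step 1:
                    G           D
  Initial     0.05802       1.375
  Change       0.1706     -0.1137
  Equil        0.2286       1.261
  solve Keq expr → x = -0.05687; check Q = 133.1
Then remove 0.2986 M of D.
Step 2:
                    G           D
  Initial      0.2286      0.9627
  Change     -0.03464     0.02309
  Equil         0.194      0.9858
  solve Keq expr → x = 0.01155; check Q = 133.1
Then change container volume by factor 1.25 (V_new/V_old).
Step 3:
                    G           D
  Initial      0.1552      0.7886
  Change      0.01095     -0.0073
  Equil        0.1661      0.7813
  solve Keq expr → x = -0.00365; check Q = 133.1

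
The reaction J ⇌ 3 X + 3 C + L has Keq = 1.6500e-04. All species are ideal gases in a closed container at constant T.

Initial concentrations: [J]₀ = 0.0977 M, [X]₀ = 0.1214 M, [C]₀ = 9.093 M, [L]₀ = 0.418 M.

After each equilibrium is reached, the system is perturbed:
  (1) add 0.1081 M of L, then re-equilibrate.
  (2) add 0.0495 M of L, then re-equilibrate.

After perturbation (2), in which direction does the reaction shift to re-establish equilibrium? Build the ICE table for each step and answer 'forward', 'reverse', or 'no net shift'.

Q₀ = 5.755 vs Keq = 1.6500e-04 ⇒ Q>K, reverse
Step 1:
                   J          X          C          L
  Initial     0.0977     0.1214      9.093      0.418
  Change     0.03902    -0.1171    -0.1171   -0.03902
  Equil       0.1367    0.00435      8.976      0.379
  solve Keq expr → x = -0.03902; check Q = 1.6500e-04
Then add 0.1081 M of L.
Step 2:
                   J          X          C          L
  Initial     0.1367    0.00435      8.976     0.4871
  Change  1.1582e-04 -3.4746e-04 -3.4746e-04 -1.1582e-04
  Equil       0.1368   0.004002      8.976      0.487
  solve Keq expr → x = -1.1582e-04; check Q = 1.6500e-04
Then add 0.0495 M of L.
Step 3:
                   J          X          C          L
  Initial     0.1368   0.004002      8.976     0.5365
  Change  4.2181e-05 -1.2654e-04 -1.2654e-04 -4.2181e-05
  Equil       0.1369   0.003876      8.975     0.5364
  solve Keq expr → x = -4.2181e-05; check Q = 1.6500e-04

Direction: reverse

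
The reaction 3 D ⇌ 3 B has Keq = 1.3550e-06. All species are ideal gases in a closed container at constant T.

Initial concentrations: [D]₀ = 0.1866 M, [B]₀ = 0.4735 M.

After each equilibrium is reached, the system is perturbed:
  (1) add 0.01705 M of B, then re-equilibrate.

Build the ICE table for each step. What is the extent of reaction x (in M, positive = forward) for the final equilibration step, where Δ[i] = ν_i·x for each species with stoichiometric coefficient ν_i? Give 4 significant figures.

Q₀ = 16.34 vs Keq = 1.3550e-06 ⇒ Q>K, reverse
Step 1:
                    D           B
  Initial      0.1866      0.4735
  Change       0.4663     -0.4663
  Equil        0.6529    0.007225
  solve Keq expr → x = -0.1554; check Q = 1.3550e-06
Then add 0.01705 M of B.
Step 2:
                    D           B
  Initial      0.6529     0.02427
  Change      0.01686    -0.01686
  Equil        0.6697    0.007411
  solve Keq expr → x = -0.005621; check Q = 1.3550e-06

x = -0.005621 M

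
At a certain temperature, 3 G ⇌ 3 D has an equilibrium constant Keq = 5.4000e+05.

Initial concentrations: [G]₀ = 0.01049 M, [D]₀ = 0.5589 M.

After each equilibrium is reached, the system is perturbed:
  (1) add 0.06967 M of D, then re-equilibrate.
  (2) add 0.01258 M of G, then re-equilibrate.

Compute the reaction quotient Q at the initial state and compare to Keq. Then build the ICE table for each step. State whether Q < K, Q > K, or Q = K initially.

Q₀ = 1.5124e+05 vs Keq = 5.4000e+05 ⇒ Q<K, forward
Step 1:
                    G           D
  Initial     0.01049      0.5589
  Change    -0.003583    0.003583
  Equil      0.006907      0.5625
  solve Keq expr → x = 0.001194; check Q = 5.4000e+05
Then add 0.06967 M of D.
Step 2:
                    G           D
  Initial    0.006907      0.6322
  Change   8.4518e-04 -8.4518e-04
  Equil      0.007753      0.6313
  solve Keq expr → x = -2.8173e-04; check Q = 5.4000e+05
Then add 0.01258 M of G.
Step 3:
                    G           D
  Initial     0.02033      0.6313
  Change     -0.01243     0.01243
  Equil      0.007905      0.6437
  solve Keq expr → x = 0.004142; check Q = 5.4000e+05

Q₀ = 1.5124e+05; Q < K (proceeds forward)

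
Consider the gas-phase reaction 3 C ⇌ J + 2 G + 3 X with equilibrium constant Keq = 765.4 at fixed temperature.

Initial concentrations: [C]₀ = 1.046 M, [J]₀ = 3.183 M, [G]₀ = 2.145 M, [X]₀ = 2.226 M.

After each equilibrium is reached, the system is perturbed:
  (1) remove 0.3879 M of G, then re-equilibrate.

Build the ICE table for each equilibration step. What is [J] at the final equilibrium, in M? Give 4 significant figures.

Q₀ = 141.1 vs Keq = 765.4 ⇒ Q<K, forward
Step 1:
                    C           J           G           X
  init          1.046       3.183       2.145       2.226
  Δ           -0.3149       0.105      0.2099      0.3149
  eq           0.7311       3.288       2.355       2.541
  solve Keq expr → x = 0.105; check Q = 765.4
Then remove 0.3879 M of G.
Step 2:
                    C           J           G           X
  init         0.7311       3.288       1.967       2.541
  Δ          -0.05792     0.01931     0.03861     0.05792
  eq           0.6732       3.307       2.006       2.599
  solve Keq expr → x = 0.01931; check Q = 765.4

[J]_eq = 3.307 M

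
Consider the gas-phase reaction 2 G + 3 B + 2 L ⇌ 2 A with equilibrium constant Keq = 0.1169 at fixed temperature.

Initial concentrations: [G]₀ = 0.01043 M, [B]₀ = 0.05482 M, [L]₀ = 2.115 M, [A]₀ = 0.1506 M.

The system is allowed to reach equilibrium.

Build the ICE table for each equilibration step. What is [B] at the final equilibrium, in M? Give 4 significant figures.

[B]_eq = 0.2585 M

Q₀ = 2.8291e+05 vs Keq = 0.1169 ⇒ Q>K, reverse
Step 1:
                  G         B         L         A
  Initial   0.01043   0.05482     2.115    0.1506
  Change     0.1358    0.2037    0.1358   -0.1358
  Equil      0.1462    0.2585     2.251   0.01479
  solve Keq expr → x = -0.0679; check Q = 0.1169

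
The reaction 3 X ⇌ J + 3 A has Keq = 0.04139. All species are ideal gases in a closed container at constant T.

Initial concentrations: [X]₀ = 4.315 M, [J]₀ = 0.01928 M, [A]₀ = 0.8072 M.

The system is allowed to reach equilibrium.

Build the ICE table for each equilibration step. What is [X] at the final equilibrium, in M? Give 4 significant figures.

Q₀ = 1.2621e-04 vs Keq = 0.04139 ⇒ Q<K, forward
Step 1:
                  X         J         A
  Initial     4.315   0.01928    0.8072
  Change    -0.9101    0.3034    0.9101
  Equil       3.405    0.3226     1.717
  solve Keq expr → x = 0.3034; check Q = 0.04139

[X]_eq = 3.405 M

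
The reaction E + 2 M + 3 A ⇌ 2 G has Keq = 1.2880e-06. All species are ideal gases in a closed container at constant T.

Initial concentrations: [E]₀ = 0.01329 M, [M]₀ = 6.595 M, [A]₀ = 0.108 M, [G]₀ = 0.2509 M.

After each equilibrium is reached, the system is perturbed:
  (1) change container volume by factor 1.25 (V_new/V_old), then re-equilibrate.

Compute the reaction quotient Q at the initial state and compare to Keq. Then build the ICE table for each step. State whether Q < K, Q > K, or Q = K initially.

Q₀ = 86.45; Q > K (proceeds reverse)

Q₀ = 86.45 vs Keq = 1.2880e-06 ⇒ Q>K, reverse
Step 1:
                    E           M           A           G
  I           0.01329       6.595       0.108      0.2509
  C             0.125      0.2499      0.3749     -0.2499
  E            0.1383       6.845      0.4829  9.6928e-04
  solve Keq expr → x = -0.125; check Q = 1.2880e-06
Then change container volume by factor 1.25 (V_new/V_old).
Step 2:
                    E           M           A           G
  I            0.1106       5.476      0.3863  7.7542e-04
  C        1.3901e-04  2.7801e-04  4.1702e-04 -2.7801e-04
  E            0.1107       5.476      0.3867  4.9741e-04
  solve Keq expr → x = -1.3901e-04; check Q = 1.2880e-06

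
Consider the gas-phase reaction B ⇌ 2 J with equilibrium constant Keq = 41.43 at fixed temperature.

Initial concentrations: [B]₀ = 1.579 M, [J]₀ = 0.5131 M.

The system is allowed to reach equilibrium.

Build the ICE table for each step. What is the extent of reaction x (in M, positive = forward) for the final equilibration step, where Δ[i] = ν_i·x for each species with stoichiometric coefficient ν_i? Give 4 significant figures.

x = 1.335 M

Q₀ = 0.1667 vs Keq = 41.43 ⇒ Q<K, forward
Step 1:
                   B          J
  Initial      1.579     0.5131
  Change      -1.335      2.669
  Equil       0.2444      3.182
  solve Keq expr → x = 1.335; check Q = 41.43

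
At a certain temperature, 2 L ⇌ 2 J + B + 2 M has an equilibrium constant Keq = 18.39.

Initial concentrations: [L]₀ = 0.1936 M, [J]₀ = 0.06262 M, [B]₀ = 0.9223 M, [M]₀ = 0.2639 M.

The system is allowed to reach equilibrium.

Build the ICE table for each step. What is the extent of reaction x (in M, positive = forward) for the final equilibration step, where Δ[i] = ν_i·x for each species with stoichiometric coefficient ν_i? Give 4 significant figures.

x = 0.08499 M

Q₀ = 0.00672 vs Keq = 18.39 ⇒ Q<K, forward
Step 1:
                  L         J         B         M
  Initial    0.1936   0.06262    0.9223    0.2639
  Change      -0.17      0.17   0.08499      0.17
  Equil     0.02362    0.2326     1.007    0.4339
  solve Keq expr → x = 0.08499; check Q = 18.39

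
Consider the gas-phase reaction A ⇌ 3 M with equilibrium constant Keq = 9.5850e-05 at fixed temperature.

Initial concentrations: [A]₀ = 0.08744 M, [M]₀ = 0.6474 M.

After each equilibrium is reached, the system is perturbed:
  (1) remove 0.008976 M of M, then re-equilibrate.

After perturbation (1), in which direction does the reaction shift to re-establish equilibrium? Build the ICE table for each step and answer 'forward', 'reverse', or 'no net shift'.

Direction: forward

Q₀ = 3.103 vs Keq = 9.5850e-05 ⇒ Q>K, reverse
Step 1:
                  A         M
  I         0.08744    0.6474
  C          0.2057    -0.617
  E          0.2931    0.0304
  solve Keq expr → x = -0.2057; check Q = 9.5850e-05
Then remove 0.008976 M of M.
Step 2:
                  A         M
  I          0.2931   0.02142
  C       -0.002958  0.008873
  E          0.2901    0.0303
  solve Keq expr → x = 0.002958; check Q = 9.5850e-05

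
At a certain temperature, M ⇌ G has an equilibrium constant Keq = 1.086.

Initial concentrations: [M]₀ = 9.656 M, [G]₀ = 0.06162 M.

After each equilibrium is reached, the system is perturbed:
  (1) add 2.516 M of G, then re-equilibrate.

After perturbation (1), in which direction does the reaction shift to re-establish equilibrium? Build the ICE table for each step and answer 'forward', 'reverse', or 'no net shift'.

Direction: reverse

Q₀ = 0.006382 vs Keq = 1.086 ⇒ Q<K, forward
Step 1:
                   M          G
  I            9.656    0.06162
  C           -4.998      4.998
  E            4.658      5.059
  solve Keq expr → x = 4.998; check Q = 1.086
Then add 2.516 M of G.
Step 2:
                   M          G
  I            4.658      7.575
  C            1.206     -1.206
  E            5.865      6.369
  solve Keq expr → x = -1.206; check Q = 1.086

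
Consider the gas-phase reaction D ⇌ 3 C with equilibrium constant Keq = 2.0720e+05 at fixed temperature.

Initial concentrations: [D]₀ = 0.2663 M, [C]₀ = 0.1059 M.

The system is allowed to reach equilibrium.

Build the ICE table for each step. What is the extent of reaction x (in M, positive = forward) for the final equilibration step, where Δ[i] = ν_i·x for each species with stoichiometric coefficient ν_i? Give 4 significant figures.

x = 0.2663 M

Q₀ = 0.00446 vs Keq = 2.0720e+05 ⇒ Q<K, forward
Step 1:
                   D          C
  Initial     0.2663     0.1059
  Change     -0.2663     0.7989
  Equil   3.5748e-06     0.9048
  solve Keq expr → x = 0.2663; check Q = 2.0720e+05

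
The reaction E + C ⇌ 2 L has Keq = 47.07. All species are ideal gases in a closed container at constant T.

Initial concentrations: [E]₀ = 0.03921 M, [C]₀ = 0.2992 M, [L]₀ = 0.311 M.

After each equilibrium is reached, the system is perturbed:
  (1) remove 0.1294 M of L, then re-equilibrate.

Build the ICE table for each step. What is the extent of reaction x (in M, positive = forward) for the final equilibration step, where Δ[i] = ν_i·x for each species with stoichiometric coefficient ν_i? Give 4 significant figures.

Q₀ = 8.244 vs Keq = 47.07 ⇒ Q<K, forward
Step 1:
                    E           C           L
  I           0.03921      0.2992       0.311
  C          -0.02857    -0.02857     0.05714
  E           0.01064      0.2706      0.3681
  solve Keq expr → x = 0.02857; check Q = 47.07
Then remove 0.1294 M of L.
Step 2:
                    E           C           L
  I           0.01064      0.2706      0.2387
  C         -0.005629   -0.005629     0.01126
  E          0.005011       0.265        0.25
  solve Keq expr → x = 0.005629; check Q = 47.07

x = 0.005629 M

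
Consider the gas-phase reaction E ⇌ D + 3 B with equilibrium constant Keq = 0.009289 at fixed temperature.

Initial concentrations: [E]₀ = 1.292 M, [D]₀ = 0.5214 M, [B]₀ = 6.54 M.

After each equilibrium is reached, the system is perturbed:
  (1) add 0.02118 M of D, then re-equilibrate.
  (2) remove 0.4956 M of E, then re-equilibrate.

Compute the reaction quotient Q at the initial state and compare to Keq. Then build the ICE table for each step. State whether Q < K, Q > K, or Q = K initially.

Q₀ = 112.9 vs Keq = 0.009289 ⇒ Q>K, reverse
Step 1:
                    E           D           B
  Initial       1.292      0.5214        6.54
  Change       0.5213     -0.5213      -1.564
  Equil         1.813  1.3669e-04       4.976
  solve Keq expr → x = -0.5213; check Q = 0.009289
Then add 0.02118 M of D.
Step 2:
                    E           D           B
  Initial       1.813     0.02132       4.976
  Change      0.02117    -0.02117    -0.06352
  Equil         1.834  1.4372e-04       4.913
  solve Keq expr → x = -0.02117; check Q = 0.009289
Then remove 0.4956 M of E.
Step 3:
                    E           D           B
  Initial       1.339  1.4372e-04       4.913
  Change   3.8817e-05 -3.8817e-05 -1.1645e-04
  Equil         1.339  1.0490e-04       4.913
  solve Keq expr → x = -3.8817e-05; check Q = 0.009289

Q₀ = 112.9; Q > K (proceeds reverse)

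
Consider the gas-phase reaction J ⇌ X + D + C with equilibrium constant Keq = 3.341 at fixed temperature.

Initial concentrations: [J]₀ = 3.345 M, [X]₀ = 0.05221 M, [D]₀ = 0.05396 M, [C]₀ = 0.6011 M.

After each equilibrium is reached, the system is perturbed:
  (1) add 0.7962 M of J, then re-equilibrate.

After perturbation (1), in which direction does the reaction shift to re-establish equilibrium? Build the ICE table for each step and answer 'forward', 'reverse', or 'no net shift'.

Direction: forward

Q₀ = 5.0626e-04 vs Keq = 3.341 ⇒ Q<K, forward
Step 1:
                  J         X         D         C
  init        3.345   0.05221   0.05396    0.6011
  Δ          -1.586     1.586     1.586     1.586
  eq          1.759     1.638      1.64     2.187
  solve Keq expr → x = 1.586; check Q = 3.341
Then add 0.7962 M of J.
Step 2:
                  J         X         D         C
  init        2.555     1.638      1.64     2.187
  Δ         -0.1866    0.1866    0.1866    0.1866
  eq          2.368     1.825     1.827     2.374
  solve Keq expr → x = 0.1866; check Q = 3.341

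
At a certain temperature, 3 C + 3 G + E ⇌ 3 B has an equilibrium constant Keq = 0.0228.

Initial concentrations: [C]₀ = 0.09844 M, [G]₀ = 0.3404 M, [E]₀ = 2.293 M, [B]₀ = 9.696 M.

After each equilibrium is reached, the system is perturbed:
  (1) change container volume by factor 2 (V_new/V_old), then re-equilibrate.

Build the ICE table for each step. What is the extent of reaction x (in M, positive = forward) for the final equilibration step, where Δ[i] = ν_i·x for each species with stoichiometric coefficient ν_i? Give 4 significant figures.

Q₀ = 1.0566e+07 vs Keq = 0.0228 ⇒ Q>K, reverse
Step 1:
                  C         G         E         B
  I         0.09844    0.3404     2.293     9.696
  C           3.561     3.561     1.187    -3.561
  E           3.659     3.901      3.48     6.135
  solve Keq expr → x = -1.187; check Q = 0.0228
Then change container volume by factor 2 (V_new/V_old).
Step 2:
                  C         G         E         B
  I            1.83     1.951      1.74     3.067
  C          0.6941    0.6941    0.2314   -0.6941
  E           2.524     2.645     1.971     2.373
  solve Keq expr → x = -0.2314; check Q = 0.0228

x = -0.2314 M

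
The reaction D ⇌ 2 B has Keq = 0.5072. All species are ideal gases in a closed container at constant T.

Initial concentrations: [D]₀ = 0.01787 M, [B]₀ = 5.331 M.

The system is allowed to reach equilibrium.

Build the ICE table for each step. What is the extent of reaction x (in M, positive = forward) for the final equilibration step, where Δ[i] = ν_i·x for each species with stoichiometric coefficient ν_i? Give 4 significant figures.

Q₀ = 1590 vs Keq = 0.5072 ⇒ Q>K, reverse
Step 1:
                  D         B
  init      0.01787     5.331
  Δ           2.142    -4.284
  eq           2.16     1.047
  solve Keq expr → x = -2.142; check Q = 0.5072

x = -2.142 M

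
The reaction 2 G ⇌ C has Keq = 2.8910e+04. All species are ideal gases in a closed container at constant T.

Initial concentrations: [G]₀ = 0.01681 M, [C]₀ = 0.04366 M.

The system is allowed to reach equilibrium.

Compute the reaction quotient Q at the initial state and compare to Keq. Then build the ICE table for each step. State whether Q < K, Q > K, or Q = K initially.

Q₀ = 154.5 vs Keq = 2.8910e+04 ⇒ Q<K, forward
Step 1:
                   G          C
  I          0.01681    0.04366
  C         -0.01548   0.007738
  E         0.001333     0.0514
  solve Keq expr → x = 0.007738; check Q = 2.8910e+04

Q₀ = 154.5; Q < K (proceeds forward)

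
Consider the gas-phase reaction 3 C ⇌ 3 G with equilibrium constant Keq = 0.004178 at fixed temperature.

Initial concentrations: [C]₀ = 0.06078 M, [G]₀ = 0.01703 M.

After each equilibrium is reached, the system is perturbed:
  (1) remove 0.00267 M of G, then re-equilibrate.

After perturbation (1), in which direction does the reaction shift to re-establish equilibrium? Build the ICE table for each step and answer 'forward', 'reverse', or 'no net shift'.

Q₀ = 0.022 vs Keq = 0.004178 ⇒ Q>K, reverse
Step 1:
                  C         G
  init      0.06078   0.01703
  Δ        0.006236 -0.006236
  eq        0.06702   0.01079
  solve Keq expr → x = -0.002079; check Q = 0.004178
Then remove 0.00267 M of G.
Step 2:
                  C         G
  init      0.06702  0.008124
  Δ         -0.0023    0.0023
  eq        0.06472   0.01042
  solve Keq expr → x = 7.6654e-04; check Q = 0.004178

Direction: forward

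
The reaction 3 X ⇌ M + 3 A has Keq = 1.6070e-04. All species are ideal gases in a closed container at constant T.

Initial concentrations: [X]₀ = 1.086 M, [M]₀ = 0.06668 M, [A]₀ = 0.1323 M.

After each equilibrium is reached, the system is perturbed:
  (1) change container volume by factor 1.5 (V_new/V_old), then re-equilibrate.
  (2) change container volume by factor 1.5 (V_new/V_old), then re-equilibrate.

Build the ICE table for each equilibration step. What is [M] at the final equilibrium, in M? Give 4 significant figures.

[M]_eq = 0.03563 M

Q₀ = 1.2056e-04 vs Keq = 1.6070e-04 ⇒ Q<K, forward
Step 1:
                   X          M          A
  Initial      1.086    0.06668     0.1323
  Change   -0.009731   0.003244   0.009731
  Equil        1.076    0.06992      0.142
  solve Keq expr → x = 0.003244; check Q = 1.6070e-04
Then change container volume by factor 1.5 (V_new/V_old).
Step 2:
                   X          M          A
  Initial     0.7175    0.04662    0.09469
  Change   -0.009826   0.003275   0.009826
  Equil       0.7077    0.04989     0.1045
  solve Keq expr → x = 0.003275; check Q = 1.6070e-04
Then change container volume by factor 1.5 (V_new/V_old).
Step 3:
                   X          M          A
  Initial     0.4718    0.03326    0.06968
  Change   -0.007102   0.002367   0.007102
  Equil       0.4647    0.03563    0.07678
  solve Keq expr → x = 0.002367; check Q = 1.6070e-04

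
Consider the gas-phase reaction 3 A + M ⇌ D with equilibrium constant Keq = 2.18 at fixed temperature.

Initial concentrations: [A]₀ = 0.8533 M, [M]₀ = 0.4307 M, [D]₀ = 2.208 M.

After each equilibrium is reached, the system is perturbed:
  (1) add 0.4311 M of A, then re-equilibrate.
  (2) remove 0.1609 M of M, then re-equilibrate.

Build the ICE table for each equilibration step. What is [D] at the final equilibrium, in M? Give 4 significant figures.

[D]_eq = 2.153 M

Q₀ = 8.251 vs Keq = 2.18 ⇒ Q>K, reverse
Step 1:
                    A           M           D
  I            0.8533      0.4307       2.208
  C            0.3518      0.1173     -0.1173
  E             1.205       0.548       2.091
  solve Keq expr → x = -0.1173; check Q = 2.18
Then add 0.4311 M of A.
Step 2:
                    A           M           D
  I             1.636       0.548       2.091
  C           -0.3195     -0.1065      0.1065
  E             1.317      0.4415       2.197
  solve Keq expr → x = 0.1065; check Q = 2.18
Then remove 0.1609 M of M.
Step 3:
                    A           M           D
  I             1.317      0.2806       2.197
  C            0.1322     0.04408    -0.04408
  E             1.449      0.3247       2.153
  solve Keq expr → x = -0.04408; check Q = 2.18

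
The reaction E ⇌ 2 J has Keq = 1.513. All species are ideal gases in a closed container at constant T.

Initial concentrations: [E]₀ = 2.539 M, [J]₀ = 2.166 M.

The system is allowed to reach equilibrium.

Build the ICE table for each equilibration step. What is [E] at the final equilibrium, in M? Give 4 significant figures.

[E]_eq = 2.625 M

Q₀ = 1.848 vs Keq = 1.513 ⇒ Q>K, reverse
Step 1:
                  E         J
  init        2.539     2.166
  Δ         0.08646   -0.1729
  eq          2.625     1.993
  solve Keq expr → x = -0.08646; check Q = 1.513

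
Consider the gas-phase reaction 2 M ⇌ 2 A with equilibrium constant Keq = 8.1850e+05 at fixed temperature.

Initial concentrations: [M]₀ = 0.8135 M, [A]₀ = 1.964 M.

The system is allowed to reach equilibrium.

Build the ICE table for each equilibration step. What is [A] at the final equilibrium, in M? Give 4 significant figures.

Q₀ = 5.829 vs Keq = 8.1850e+05 ⇒ Q<K, forward
Step 1:
                  M         A
  I          0.8135     1.964
  C         -0.8104    0.8104
  E        0.003067     2.774
  solve Keq expr → x = 0.4052; check Q = 8.1850e+05

[A]_eq = 2.774 M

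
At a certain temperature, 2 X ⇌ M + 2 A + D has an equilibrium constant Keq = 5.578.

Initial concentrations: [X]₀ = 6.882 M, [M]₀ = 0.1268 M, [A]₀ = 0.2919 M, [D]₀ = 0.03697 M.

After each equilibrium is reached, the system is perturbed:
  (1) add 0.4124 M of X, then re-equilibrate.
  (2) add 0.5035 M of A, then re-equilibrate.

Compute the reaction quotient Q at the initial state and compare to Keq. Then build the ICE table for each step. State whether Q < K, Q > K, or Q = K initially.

Q₀ = 8.4335e-06; Q < K (proceeds forward)

Q₀ = 8.4335e-06 vs Keq = 5.578 ⇒ Q<K, forward
Step 1:
                   X          M          A          D
  init         6.882     0.1268     0.2919    0.03697
  Δ           -3.669      1.834      3.669      1.834
  eq           3.213      1.961      3.961      1.871
  solve Keq expr → x = 1.834; check Q = 5.578
Then add 0.4124 M of X.
Step 2:
                   X          M          A          D
  init         3.625      1.961      3.961      1.871
  Δ          -0.1537    0.07687     0.1537    0.07687
  eq           3.472      2.038      4.115      1.948
  solve Keq expr → x = 0.07687; check Q = 5.578
Then add 0.5035 M of A.
Step 3:
                   X          M          A          D
  init         3.472      2.038      4.618      1.948
  Δ           0.1523   -0.07615    -0.1523   -0.07615
  eq           3.624      1.962      4.466      1.872
  solve Keq expr → x = -0.07615; check Q = 5.578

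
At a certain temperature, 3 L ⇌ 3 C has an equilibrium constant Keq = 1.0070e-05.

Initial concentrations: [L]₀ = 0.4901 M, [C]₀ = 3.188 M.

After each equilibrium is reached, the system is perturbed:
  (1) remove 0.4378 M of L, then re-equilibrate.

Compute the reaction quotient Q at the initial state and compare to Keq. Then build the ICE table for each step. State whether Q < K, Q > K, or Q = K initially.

Q₀ = 275.2; Q > K (proceeds reverse)

Q₀ = 275.2 vs Keq = 1.0070e-05 ⇒ Q>K, reverse
Step 1:
                   L          C
  Initial     0.4901      3.188
  Change        3.11      -3.11
  Equil          3.6    0.07775
  solve Keq expr → x = -1.037; check Q = 1.0070e-05
Then remove 0.4378 M of L.
Step 2:
                   L          C
  Initial      3.163    0.07775
  Change    0.009254  -0.009254
  Equil        3.172    0.06849
  solve Keq expr → x = -0.003085; check Q = 1.0070e-05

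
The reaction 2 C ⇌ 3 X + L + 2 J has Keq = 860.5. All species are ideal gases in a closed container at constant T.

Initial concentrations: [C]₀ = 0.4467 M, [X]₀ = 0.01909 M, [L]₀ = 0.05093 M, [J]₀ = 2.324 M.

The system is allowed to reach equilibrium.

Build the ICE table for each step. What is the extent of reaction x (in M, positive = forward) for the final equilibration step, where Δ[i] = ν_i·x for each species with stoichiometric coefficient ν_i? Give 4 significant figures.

x = 0.2108 M

Q₀ = 9.5903e-06 vs Keq = 860.5 ⇒ Q<K, forward
Step 1:
                    C           X           L           J
  init         0.4467     0.01909     0.05093       2.324
  Δ           -0.4215      0.6323      0.2108      0.4215
  eq          0.02517      0.6514      0.2617       2.746
  solve Keq expr → x = 0.2108; check Q = 860.5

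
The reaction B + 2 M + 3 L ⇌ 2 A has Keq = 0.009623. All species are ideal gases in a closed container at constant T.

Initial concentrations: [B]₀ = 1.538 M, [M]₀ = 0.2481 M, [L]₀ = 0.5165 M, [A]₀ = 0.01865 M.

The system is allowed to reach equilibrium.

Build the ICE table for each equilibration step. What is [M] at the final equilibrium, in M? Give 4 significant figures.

[M]_eq = 0.2549 M

Q₀ = 0.02666 vs Keq = 0.009623 ⇒ Q>K, reverse
Step 1:
                   B          M          L          A
  init         1.538     0.2481     0.5165    0.01865
  Δ         0.003392   0.006785    0.01018  -0.006785
  eq           1.541     0.2549     0.5267    0.01187
  solve Keq expr → x = -0.003392; check Q = 0.009623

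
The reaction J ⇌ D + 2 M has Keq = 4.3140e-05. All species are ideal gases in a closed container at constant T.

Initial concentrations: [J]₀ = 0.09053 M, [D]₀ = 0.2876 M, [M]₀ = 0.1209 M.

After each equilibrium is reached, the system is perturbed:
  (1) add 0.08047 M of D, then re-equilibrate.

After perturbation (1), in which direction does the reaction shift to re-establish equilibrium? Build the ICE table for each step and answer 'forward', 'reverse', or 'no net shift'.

Q₀ = 0.04644 vs Keq = 4.3140e-05 ⇒ Q>K, reverse
Step 1:
                  J         D         M
  init      0.09053    0.2876    0.1209
  Δ         0.05781  -0.05781   -0.1156
  eq         0.1483    0.2298  0.005277
  solve Keq expr → x = -0.05781; check Q = 4.3140e-05
Then add 0.08047 M of D.
Step 2:
                  J         D         M
  init       0.1483    0.3103  0.005277
  Δ       3.6370e-04 -3.6370e-04 -7.2741e-04
  eq         0.1487    0.3099   0.00455
  solve Keq expr → x = -3.6370e-04; check Q = 4.3140e-05

Direction: reverse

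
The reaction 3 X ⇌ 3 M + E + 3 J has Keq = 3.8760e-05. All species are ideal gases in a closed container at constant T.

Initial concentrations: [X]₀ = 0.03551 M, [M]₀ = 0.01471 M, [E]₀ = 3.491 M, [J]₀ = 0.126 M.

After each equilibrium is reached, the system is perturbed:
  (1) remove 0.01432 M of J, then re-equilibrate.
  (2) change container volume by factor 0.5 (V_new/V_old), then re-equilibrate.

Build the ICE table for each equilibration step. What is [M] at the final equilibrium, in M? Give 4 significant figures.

Q₀ = 4.9642e-04 vs Keq = 3.8760e-05 ⇒ Q>K, reverse
Step 1:
                    X           M           E           J
  I           0.03551     0.01471       3.491       0.126
  C          0.006792   -0.006792   -0.002264   -0.006792
  E            0.0423    0.007918       3.489      0.1192
  solve Keq expr → x = -0.002264; check Q = 3.8760e-05
Then remove 0.01432 M of J.
Step 2:
                    X           M           E           J
  I            0.0423    0.007918       3.489      0.1049
  C       -8.3384e-04  8.3384e-04  2.7795e-04  8.3384e-04
  E           0.04147    0.008752       3.489      0.1057
  solve Keq expr → x = 2.7795e-04; check Q = 3.8760e-05
Then change container volume by factor 0.5 (V_new/V_old).
Step 3:
                    X           M           E           J
  I           0.08294      0.0175       6.978      0.2114
  C          0.009408   -0.009408   -0.003136   -0.009408
  E           0.09234    0.008096       6.975       0.202
  solve Keq expr → x = -0.003136; check Q = 3.8760e-05

[M]_eq = 0.008096 M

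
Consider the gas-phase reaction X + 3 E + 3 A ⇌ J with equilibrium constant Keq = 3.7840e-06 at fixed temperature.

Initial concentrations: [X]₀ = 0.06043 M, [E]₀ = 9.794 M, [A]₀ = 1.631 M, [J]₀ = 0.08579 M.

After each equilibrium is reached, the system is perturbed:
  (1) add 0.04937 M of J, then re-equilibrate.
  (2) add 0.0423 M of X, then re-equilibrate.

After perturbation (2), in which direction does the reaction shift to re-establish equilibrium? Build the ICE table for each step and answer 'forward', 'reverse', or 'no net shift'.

Q₀ = 3.4829e-04 vs Keq = 3.7840e-06 ⇒ Q>K, reverse
Step 1:
                  X         E         A         J
  I         0.06043     9.794     1.631   0.08579
  C         0.08217    0.2465    0.2465  -0.08217
  E          0.1426     10.04     1.878  0.003615
  solve Keq expr → x = -0.08217; check Q = 3.7840e-06
Then add 0.04937 M of J.
Step 2:
                  X         E         A         J
  I          0.1426     10.04     1.878   0.05299
  C         0.04677    0.1403    0.1403  -0.04677
  E          0.1894     10.18     2.018  0.006213
  solve Keq expr → x = -0.04677; check Q = 3.7840e-06
Then add 0.0423 M of X.
Step 3:
                  X         E         A         J
  I          0.2317     10.18     2.018  0.006213
  C       -0.001293  -0.00388  -0.00388  0.001293
  E          0.2304     10.18     2.014  0.007506
  solve Keq expr → x = 0.001293; check Q = 3.7840e-06

Direction: forward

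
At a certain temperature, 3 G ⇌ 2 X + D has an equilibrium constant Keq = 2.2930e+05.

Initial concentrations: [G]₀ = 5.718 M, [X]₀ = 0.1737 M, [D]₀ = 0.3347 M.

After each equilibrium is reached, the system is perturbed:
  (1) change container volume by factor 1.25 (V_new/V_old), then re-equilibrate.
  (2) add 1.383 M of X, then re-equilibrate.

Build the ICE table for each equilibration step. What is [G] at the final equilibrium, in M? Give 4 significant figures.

Q₀ = 5.4016e-05 vs Keq = 2.2930e+05 ⇒ Q<K, forward
Step 1:
                    G           X           D
  I             5.718      0.1737      0.3347
  C            -5.665       3.776       1.888
  E           0.05328        3.95       2.223
  solve Keq expr → x = 1.888; check Q = 2.2930e+05
Then change container volume by factor 1.25 (V_new/V_old).
Step 2:
                    G           X           D
  I           0.04263        3.16       1.778
  C                 0           0           0
  E           0.04263        3.16       1.778
  solve Keq expr → x = 0; check Q = 2.2930e+05
Then add 1.383 M of X.
Step 3:
                    G           X           D
  I           0.04263       4.543       1.778
  C           0.01157   -0.007713   -0.003857
  E            0.0542       4.535       1.774
  solve Keq expr → x = -0.003857; check Q = 2.2930e+05

[G]_eq = 0.0542 M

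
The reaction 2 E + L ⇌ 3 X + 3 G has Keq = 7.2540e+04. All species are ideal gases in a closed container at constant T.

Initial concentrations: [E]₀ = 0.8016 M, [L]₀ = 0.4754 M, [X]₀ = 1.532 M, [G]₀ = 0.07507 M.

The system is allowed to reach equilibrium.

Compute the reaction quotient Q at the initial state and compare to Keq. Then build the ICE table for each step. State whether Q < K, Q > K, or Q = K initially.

Q₀ = 0.00498; Q < K (proceeds forward)

Q₀ = 0.00498 vs Keq = 7.2540e+04 ⇒ Q<K, forward
Step 1:
                  E         L         X         G
  Initial    0.8016    0.4754     1.532   0.07507
  Change    -0.7387   -0.3693     1.108     1.108
  Equil     0.06293    0.1061      2.64     1.183
  solve Keq expr → x = 0.3693; check Q = 7.2540e+04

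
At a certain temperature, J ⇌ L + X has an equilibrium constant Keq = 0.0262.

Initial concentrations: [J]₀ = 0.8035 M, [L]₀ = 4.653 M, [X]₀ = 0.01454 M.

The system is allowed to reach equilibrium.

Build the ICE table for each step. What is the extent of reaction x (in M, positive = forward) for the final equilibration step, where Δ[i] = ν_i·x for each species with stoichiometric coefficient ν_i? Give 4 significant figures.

x = -0.00995 M

Q₀ = 0.0842 vs Keq = 0.0262 ⇒ Q>K, reverse
Step 1:
                    J           L           X
  I            0.8035       4.653     0.01454
  C           0.00995    -0.00995    -0.00995
  E            0.8134       4.643     0.00459
  solve Keq expr → x = -0.00995; check Q = 0.0262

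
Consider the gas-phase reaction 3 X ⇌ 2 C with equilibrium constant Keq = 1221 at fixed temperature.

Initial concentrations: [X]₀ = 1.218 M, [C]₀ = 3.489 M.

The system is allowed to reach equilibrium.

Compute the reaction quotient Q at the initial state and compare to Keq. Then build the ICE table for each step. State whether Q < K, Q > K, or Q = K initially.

Q₀ = 6.737; Q < K (proceeds forward)

Q₀ = 6.737 vs Keq = 1221 ⇒ Q<K, forward
Step 1:
                  X         C
  Initial     1.218     3.489
  Change    -0.9768    0.6512
  Equil      0.2412      4.14
  solve Keq expr → x = 0.3256; check Q = 1221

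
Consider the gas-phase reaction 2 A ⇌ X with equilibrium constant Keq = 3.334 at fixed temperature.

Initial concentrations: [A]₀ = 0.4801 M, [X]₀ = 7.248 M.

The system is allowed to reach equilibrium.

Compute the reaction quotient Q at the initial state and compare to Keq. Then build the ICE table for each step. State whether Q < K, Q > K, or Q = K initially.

Q₀ = 31.45 vs Keq = 3.334 ⇒ Q>K, reverse
Step 1:
                  A         X
  Initial    0.4801     7.248
  Change     0.9454   -0.4727
  Equil       1.426     6.775
  solve Keq expr → x = -0.4727; check Q = 3.334

Q₀ = 31.45; Q > K (proceeds reverse)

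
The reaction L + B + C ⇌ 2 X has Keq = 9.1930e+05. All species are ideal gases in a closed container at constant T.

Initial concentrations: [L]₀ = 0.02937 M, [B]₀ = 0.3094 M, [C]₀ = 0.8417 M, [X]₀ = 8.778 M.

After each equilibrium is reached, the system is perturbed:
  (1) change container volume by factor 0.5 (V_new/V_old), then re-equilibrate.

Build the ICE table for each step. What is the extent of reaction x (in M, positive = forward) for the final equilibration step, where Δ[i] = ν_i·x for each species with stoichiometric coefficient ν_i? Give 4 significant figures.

Q₀ = 1.0074e+04 vs Keq = 9.1930e+05 ⇒ Q<K, forward
Step 1:
                  L         B         C         X
  I         0.02937    0.3094    0.8417     8.778
  C          -0.029    -0.029    -0.029   0.05799
  E       3.7268e-04    0.2804    0.8127     8.836
  solve Keq expr → x = 0.029; check Q = 9.1930e+05
Then change container volume by factor 0.5 (V_new/V_old).
Step 2:
                  L         B         C         X
  I       7.4537e-04    0.5608     1.625     17.67
  C       -3.7232e-04 -3.7232e-04 -3.7232e-04 7.4464e-04
  E       3.7305e-04    0.5604     1.625     17.67
  solve Keq expr → x = 3.7232e-04; check Q = 9.1930e+05

x = 3.7232e-04 M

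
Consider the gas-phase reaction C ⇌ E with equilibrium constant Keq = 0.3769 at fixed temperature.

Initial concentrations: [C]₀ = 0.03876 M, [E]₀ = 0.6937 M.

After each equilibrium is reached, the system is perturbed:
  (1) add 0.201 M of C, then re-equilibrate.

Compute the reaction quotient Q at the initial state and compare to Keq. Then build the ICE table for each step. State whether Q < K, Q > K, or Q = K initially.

Q₀ = 17.9; Q > K (proceeds reverse)

Q₀ = 17.9 vs Keq = 0.3769 ⇒ Q>K, reverse
Step 1:
                    C           E
  I           0.03876      0.6937
  C            0.4932     -0.4932
  E             0.532      0.2005
  solve Keq expr → x = -0.4932; check Q = 0.3769
Then add 0.201 M of C.
Step 2:
                    C           E
  I             0.733      0.2005
  C          -0.05502     0.05502
  E            0.6779      0.2555
  solve Keq expr → x = 0.05502; check Q = 0.3769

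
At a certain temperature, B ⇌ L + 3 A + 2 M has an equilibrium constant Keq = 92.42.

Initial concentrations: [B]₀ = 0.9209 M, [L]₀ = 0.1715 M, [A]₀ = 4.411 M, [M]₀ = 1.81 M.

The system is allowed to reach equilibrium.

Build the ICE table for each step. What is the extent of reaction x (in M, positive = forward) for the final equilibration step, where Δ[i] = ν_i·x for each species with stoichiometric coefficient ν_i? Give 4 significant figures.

Q₀ = 52.36 vs Keq = 92.42 ⇒ Q<K, forward
Step 1:
                    B           L           A           M
  Initial      0.9209      0.1715       4.411        1.81
  Change     -0.05503     0.05503      0.1651      0.1101
  Equil        0.8659      0.2265       4.576        1.92
  solve Keq expr → x = 0.05503; check Q = 92.42

x = 0.05503 M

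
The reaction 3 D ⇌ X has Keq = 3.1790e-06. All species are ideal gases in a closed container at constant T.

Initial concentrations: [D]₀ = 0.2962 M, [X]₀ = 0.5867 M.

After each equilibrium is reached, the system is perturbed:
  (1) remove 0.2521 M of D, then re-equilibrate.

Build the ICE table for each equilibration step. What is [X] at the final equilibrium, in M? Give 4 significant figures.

[X]_eq = 1.8668e-05 M

Q₀ = 22.58 vs Keq = 3.1790e-06 ⇒ Q>K, reverse
Step 1:
                    D           X
  init         0.2962      0.5867
  Δ              1.76     -0.5867
  eq            2.056  2.7637e-05
  solve Keq expr → x = -0.5867; check Q = 3.1790e-06
Then remove 0.2521 M of D.
Step 2:
                    D           X
  init          1.804  2.7637e-05
  Δ        2.6907e-05 -8.9691e-06
  eq            1.804  1.8668e-05
  solve Keq expr → x = -8.9691e-06; check Q = 3.1790e-06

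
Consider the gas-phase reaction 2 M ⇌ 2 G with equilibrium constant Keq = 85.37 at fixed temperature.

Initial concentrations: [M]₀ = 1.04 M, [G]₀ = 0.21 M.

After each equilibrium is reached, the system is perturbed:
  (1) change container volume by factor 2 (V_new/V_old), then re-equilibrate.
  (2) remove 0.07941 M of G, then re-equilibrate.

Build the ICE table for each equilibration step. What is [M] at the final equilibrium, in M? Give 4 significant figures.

[M]_eq = 0.05328 M

Q₀ = 0.04077 vs Keq = 85.37 ⇒ Q<K, forward
Step 1:
                  M         G
  Initial      1.04      0.21
  Change    -0.9179    0.9179
  Equil      0.1221     1.128
  solve Keq expr → x = 0.459; check Q = 85.37
Then change container volume by factor 2 (V_new/V_old).
Step 2:
                  M         G
  Initial   0.06104     0.564
  Change          0         0
  Equil     0.06104     0.564
  solve Keq expr → x = 0; check Q = 85.37
Then remove 0.07941 M of G.
Step 3:
                  M         G
  Initial   0.06104    0.4846
  Change  -0.007755  0.007755
  Equil     0.05328    0.4923
  solve Keq expr → x = 0.003878; check Q = 85.37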